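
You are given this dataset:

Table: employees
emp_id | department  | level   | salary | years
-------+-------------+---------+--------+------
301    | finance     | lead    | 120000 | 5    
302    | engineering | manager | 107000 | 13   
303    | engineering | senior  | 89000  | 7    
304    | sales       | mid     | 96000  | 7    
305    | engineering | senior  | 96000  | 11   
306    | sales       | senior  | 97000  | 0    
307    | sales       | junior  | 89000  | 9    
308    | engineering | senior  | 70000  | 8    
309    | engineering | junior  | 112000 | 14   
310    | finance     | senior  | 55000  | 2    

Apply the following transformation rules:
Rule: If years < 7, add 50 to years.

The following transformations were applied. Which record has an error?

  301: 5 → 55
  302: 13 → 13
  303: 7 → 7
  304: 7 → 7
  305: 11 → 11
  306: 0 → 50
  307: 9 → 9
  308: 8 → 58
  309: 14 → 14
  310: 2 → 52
Record 308 has an error. The correct transformed value should be 8, not 58.

Step 1: Check each record against the rule
Step 2: Record 308 has years = 8
Step 3: Since 8 >= 7, the bonus should not have been applied
Step 4: Correct value = 8, but claimed value = 58
Conclusion: Record 308 has the error.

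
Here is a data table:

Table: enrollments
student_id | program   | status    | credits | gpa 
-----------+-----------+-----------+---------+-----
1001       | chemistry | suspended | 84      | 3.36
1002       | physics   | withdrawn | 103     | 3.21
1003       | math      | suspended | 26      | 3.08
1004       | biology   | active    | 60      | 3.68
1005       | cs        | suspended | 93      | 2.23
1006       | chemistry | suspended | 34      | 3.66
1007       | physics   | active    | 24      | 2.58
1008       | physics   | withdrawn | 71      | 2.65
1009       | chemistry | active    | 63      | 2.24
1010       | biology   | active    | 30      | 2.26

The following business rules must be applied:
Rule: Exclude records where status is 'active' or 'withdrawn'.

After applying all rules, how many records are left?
4

Step 1: Count records to exclude
  - 4 (active) + 2 (withdrawn) = 6 records
Step 2: Total records: 10
Step 3: Remaining = 10 - 6 = 4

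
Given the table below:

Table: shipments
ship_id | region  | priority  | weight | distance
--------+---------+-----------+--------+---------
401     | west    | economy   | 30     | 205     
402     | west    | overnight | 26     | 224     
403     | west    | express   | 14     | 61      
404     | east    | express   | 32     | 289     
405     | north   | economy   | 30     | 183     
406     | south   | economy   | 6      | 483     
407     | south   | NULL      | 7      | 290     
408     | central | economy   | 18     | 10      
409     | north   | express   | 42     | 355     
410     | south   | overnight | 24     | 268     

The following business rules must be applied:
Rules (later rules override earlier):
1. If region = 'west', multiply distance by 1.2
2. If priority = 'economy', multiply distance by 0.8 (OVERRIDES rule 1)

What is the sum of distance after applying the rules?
2248.8

Step 1: Rule 2 takes priority for records with priority = 'economy'
  - 4 records: 881 × 0.8 = 704.8
Step 2: Rule 1 applies to remaining records with region = 'west'
  - 2 records: 285 × 1.2 = 342.0
Step 3: Other records unchanged: 1202
Step 4: Final sum = 704.8 + 342.0 + 1202 = 2248.8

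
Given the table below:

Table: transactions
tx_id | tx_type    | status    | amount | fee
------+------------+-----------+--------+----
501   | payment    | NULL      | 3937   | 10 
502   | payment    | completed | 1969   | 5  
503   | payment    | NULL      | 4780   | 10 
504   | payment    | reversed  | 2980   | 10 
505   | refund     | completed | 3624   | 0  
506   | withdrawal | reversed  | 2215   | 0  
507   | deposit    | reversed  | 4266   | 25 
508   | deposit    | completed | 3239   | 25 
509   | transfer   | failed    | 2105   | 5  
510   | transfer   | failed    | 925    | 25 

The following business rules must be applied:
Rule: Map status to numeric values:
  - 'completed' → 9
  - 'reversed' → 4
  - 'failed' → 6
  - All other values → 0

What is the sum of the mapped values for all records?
51

Step 1: Apply mapping to each record
Step 2: Count by status:
  'completed': 3 records × 9 = 27
  'reversed': 3 records × 4 = 12
  'failed': 2 records × 6 = 12
Step 3: Sum all mapped values = 51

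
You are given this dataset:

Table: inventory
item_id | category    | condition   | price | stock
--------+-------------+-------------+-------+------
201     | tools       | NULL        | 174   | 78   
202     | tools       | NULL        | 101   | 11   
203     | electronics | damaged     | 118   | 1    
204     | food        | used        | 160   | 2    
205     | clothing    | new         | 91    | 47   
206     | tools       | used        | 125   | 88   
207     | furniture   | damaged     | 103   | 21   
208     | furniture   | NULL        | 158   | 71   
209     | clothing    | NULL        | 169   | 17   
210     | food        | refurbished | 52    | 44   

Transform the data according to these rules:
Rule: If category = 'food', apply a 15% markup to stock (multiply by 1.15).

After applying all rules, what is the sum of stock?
386.9

Step 1: Records with category = 'food' have total stock = 46
Step 2: Apply multiplier: 46 × 1.15 = 52.9
Step 3: Other records total: 334
Step 4: Final sum = 52.9 + 334 = 386.9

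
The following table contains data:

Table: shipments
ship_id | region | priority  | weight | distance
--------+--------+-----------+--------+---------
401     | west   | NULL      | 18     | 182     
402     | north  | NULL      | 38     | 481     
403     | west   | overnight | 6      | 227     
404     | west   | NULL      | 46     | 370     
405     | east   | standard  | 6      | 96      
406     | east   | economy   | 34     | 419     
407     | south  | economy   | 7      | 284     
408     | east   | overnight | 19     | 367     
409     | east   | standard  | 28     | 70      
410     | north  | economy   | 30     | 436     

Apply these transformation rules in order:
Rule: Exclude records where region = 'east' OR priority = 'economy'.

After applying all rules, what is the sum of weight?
108

Step 1: Find records where region = 'east' OR priority = 'economy'
Step 2: 6 records match, summing to 124
Step 3: Original sum: 232
Step 4: Remaining sum = 232 - 124 = 108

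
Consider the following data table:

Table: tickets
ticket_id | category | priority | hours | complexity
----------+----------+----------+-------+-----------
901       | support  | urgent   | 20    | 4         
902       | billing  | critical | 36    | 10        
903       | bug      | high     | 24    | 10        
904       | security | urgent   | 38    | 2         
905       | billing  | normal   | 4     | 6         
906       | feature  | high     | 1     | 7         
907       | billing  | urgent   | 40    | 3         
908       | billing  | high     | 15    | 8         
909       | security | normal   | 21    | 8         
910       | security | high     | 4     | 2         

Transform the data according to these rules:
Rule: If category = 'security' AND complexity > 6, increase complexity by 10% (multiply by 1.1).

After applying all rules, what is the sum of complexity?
60.8

Step 1: Find records where category = 'security' AND complexity > 6
Step 2: 1 records match, summing to 8
Step 3: After multiplier: 8 × 1.1 = 8.8
Step 4: Unaffected records sum: 52
Step 5: Final sum = 8.8 + 52 = 60.8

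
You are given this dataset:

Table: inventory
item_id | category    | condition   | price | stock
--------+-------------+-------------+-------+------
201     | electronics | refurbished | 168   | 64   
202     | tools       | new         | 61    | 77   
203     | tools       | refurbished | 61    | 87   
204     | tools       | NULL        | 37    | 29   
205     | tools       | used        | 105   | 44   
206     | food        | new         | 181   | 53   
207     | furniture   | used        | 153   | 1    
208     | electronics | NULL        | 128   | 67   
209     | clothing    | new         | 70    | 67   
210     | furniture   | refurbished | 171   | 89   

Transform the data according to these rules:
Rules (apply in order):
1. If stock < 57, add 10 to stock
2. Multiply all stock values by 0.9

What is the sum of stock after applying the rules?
556.2

Step 1: Apply Rule 1 - Add 10 to records with stock < 57
  - 4 records affected: 127 + (4 × 10) = 167
  - Unaffected records: 451
  - Sum after Rule 1: 618
Step 2: Apply Rule 2 - Multiply all by 0.9
  - 618 × 0.9 = 556.2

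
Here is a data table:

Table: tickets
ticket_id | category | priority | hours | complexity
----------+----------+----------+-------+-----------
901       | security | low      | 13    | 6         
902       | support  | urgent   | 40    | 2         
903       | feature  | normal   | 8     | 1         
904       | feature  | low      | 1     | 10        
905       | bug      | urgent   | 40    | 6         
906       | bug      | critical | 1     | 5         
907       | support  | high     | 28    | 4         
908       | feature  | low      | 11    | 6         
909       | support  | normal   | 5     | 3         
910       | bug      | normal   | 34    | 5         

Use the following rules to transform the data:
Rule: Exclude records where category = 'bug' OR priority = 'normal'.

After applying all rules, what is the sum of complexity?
28

Step 1: Find records where category = 'bug' OR priority = 'normal'
Step 2: 5 records match, summing to 20
Step 3: Original sum: 48
Step 4: Remaining sum = 48 - 20 = 28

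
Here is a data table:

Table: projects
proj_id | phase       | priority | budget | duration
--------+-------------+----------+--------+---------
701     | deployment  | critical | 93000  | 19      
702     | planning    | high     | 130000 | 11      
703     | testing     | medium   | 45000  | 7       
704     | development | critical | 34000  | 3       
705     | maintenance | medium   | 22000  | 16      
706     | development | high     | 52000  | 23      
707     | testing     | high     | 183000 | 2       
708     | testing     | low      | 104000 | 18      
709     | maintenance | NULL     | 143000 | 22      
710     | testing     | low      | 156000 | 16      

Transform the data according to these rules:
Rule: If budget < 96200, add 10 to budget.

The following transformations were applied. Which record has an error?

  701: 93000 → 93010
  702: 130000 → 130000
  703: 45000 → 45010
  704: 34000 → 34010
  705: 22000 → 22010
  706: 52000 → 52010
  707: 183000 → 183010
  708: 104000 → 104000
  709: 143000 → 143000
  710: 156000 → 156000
Record 707 has an error. The correct transformed value should be 183000, not 183010.

Step 1: Check each record against the rule
Step 2: Record 707 has budget = 183000
Step 3: Since 183000 >= 96200, the bonus should not have been applied
Step 4: Correct value = 183000, but claimed value = 183010
Conclusion: Record 707 has the error.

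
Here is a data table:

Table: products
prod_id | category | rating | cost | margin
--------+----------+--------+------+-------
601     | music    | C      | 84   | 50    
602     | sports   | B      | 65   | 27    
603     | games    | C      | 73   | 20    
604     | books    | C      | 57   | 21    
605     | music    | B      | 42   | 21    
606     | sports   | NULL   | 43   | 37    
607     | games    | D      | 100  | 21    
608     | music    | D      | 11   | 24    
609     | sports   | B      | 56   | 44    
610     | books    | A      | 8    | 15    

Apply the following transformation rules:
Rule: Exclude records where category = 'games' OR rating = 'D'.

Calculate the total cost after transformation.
355

Step 1: Find records where category = 'games' OR rating = 'D'
Step 2: 3 records match, summing to 184
Step 3: Original sum: 539
Step 4: Remaining sum = 539 - 184 = 355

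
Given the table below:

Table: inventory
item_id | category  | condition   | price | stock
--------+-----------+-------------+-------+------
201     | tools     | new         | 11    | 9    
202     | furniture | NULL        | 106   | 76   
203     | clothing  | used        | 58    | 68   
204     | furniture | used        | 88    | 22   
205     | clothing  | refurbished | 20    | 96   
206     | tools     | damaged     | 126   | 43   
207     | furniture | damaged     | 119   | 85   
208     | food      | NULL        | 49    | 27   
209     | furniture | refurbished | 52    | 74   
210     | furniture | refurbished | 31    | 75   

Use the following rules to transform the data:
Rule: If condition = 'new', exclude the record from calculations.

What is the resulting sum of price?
649

Step 1: Identify records where condition = 'new'
Step 2: The excluded records sum to 11
Step 3: Original total price = 660
Step 4: Remaining total = 660 - 11 = 649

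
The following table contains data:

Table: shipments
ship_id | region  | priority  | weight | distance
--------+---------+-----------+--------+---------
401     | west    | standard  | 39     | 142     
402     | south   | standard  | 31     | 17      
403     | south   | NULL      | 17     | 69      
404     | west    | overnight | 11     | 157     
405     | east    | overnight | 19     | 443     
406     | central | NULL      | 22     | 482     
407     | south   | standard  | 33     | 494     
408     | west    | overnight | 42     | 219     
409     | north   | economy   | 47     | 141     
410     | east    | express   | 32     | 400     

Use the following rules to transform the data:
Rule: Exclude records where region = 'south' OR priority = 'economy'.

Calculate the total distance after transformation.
1843

Step 1: Find records where region = 'south' OR priority = 'economy'
Step 2: 4 records match, summing to 721
Step 3: Original sum: 2564
Step 4: Remaining sum = 2564 - 721 = 1843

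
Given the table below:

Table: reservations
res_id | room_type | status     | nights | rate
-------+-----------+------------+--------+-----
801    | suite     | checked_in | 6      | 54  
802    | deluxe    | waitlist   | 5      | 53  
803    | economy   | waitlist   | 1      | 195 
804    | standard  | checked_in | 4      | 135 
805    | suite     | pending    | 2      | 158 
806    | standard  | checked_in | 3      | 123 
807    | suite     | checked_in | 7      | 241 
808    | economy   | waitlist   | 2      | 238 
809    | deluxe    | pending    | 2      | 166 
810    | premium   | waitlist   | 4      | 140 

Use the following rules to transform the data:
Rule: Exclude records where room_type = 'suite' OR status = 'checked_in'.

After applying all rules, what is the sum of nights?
14

Step 1: Find records where room_type = 'suite' OR status = 'checked_in'
Step 2: 5 records match, summing to 22
Step 3: Original sum: 36
Step 4: Remaining sum = 36 - 22 = 14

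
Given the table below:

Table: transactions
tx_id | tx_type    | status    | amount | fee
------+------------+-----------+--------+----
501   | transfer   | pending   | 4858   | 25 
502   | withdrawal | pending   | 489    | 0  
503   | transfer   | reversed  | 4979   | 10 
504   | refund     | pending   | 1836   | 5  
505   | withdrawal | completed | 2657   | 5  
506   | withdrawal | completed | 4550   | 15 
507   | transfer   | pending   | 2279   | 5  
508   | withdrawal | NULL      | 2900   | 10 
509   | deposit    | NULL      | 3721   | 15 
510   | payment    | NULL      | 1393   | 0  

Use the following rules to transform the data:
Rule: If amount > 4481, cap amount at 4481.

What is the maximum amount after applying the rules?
4481

Step 1: Original maximum amount = 4979
Step 2: Apply cap at 4481
Step 3: 3 records had amount > 4481 and were capped
Step 4: Maximum after transformation = 4481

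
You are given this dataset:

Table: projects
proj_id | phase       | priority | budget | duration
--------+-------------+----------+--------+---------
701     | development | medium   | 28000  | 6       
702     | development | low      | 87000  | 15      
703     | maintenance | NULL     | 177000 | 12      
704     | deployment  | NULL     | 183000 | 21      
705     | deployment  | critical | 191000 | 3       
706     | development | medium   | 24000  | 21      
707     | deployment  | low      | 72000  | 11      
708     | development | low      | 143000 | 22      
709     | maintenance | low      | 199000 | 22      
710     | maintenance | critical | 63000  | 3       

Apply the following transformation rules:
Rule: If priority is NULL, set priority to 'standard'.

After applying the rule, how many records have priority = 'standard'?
2

Step 1: Count records where priority IS NULL
Step 2: Found 2 records with NULL priority
Step 3: These records will have priority set to 'standard'
Step 4: Records already having priority = 'standard': 0
Step 5: Answer: 2 + 0 = 2 records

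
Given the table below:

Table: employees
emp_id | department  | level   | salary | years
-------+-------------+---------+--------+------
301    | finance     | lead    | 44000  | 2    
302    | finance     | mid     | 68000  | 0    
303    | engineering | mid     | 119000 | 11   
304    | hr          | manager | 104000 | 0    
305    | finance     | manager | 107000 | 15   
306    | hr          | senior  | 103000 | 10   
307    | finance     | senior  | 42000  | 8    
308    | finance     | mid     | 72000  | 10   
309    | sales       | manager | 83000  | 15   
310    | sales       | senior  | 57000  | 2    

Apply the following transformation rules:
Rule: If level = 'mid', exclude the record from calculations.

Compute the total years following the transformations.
52

Step 1: Identify records where level = 'mid'
Step 2: The excluded records sum to 21
Step 3: Original total years = 73
Step 4: Remaining total = 73 - 21 = 52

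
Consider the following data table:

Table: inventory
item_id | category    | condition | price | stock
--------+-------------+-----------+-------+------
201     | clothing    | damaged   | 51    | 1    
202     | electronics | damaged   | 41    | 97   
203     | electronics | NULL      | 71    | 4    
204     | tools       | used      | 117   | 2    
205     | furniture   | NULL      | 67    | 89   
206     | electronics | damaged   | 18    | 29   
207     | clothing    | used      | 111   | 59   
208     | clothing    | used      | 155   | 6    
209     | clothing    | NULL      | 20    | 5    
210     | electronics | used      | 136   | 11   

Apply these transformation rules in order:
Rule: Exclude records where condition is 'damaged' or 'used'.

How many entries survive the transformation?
3

Step 1: Count records to exclude
  - 3 (damaged) + 4 (used) = 7 records
Step 2: Total records: 10
Step 3: Remaining = 10 - 7 = 3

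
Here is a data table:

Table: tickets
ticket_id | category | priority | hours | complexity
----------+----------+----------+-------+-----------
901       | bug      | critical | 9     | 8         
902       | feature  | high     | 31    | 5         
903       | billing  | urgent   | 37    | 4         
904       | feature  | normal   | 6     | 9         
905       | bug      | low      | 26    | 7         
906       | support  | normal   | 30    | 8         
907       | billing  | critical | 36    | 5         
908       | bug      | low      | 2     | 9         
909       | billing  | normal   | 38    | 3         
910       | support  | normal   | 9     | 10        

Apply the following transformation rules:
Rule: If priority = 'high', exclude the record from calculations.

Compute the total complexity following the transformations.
63

Step 1: Identify records where priority = 'high'
Step 2: The excluded records sum to 5
Step 3: Original total complexity = 68
Step 4: Remaining total = 68 - 5 = 63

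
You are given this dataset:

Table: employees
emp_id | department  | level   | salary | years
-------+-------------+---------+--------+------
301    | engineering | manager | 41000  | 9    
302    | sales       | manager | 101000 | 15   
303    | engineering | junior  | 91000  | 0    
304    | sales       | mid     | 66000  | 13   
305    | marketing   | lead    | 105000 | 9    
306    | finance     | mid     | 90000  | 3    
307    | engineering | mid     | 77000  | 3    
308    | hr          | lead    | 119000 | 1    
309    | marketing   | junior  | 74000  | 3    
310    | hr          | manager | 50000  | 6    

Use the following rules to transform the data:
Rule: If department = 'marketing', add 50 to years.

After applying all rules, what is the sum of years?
162

Step 1: Count records where department = 'marketing': 2
Step 2: Total bonus added: 2 × 50 = 100
Step 3: Original sum of years: 62
Step 4: Final sum = 62 + 100 = 162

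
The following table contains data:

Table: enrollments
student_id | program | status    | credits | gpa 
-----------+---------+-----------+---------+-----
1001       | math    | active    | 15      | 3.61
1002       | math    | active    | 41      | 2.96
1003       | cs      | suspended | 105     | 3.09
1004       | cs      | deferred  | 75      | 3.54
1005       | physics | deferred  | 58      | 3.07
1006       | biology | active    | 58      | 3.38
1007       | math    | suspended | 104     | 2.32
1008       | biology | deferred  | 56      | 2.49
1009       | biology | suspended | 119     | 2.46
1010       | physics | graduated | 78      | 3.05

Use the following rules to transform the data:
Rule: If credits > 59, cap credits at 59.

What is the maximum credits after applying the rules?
59

Step 1: Original maximum credits = 119
Step 2: Apply cap at 59
Step 3: 5 records had credits > 59 and were capped
Step 4: Maximum after transformation = 59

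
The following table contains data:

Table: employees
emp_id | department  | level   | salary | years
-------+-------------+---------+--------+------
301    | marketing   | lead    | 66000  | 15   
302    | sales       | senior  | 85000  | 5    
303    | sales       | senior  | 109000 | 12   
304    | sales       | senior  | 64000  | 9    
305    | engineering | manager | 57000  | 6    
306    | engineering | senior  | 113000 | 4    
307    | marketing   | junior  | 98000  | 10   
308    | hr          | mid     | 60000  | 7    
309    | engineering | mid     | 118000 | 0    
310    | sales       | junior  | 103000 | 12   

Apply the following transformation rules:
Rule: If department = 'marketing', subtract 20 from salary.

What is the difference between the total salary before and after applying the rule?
40

Step 1: Original sum of salary = 873000
Step 2: 2 records have department = 'marketing'
Step 3: Each affected record changes by -20
Step 4: Total change = 2 × -20 = -40
Step 5: New sum = 873000 + -40 = 872960
Step 6: Difference = |872960 - 873000| = 40
        (Sum decreased by 40)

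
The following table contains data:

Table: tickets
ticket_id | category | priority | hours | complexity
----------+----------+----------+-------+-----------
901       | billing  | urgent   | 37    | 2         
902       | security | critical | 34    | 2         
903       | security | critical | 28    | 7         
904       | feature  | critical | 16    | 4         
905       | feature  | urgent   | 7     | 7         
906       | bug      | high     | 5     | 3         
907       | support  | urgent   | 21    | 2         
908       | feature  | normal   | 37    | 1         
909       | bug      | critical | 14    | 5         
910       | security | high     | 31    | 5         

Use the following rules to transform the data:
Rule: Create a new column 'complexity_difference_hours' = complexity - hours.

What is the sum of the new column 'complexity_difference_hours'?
-192

Step 1: For each record, compute complexity - hours
Example calculations:
  2 - 37 = -35
  2 - 34 = -32
  7 - 28 = -21
  ...
Step 2: Sum all derived values
Step 3: Total = -192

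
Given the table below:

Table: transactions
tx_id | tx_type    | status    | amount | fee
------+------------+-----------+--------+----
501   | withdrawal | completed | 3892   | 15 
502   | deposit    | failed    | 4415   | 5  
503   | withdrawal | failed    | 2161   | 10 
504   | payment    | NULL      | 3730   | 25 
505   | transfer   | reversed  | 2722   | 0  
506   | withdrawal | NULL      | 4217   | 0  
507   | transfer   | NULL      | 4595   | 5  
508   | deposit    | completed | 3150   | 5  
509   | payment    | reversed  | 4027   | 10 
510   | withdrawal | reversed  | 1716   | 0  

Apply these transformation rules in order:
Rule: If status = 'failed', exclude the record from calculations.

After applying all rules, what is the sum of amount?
28049

Step 1: Identify records where status = 'failed'
Step 2: The excluded records sum to 6576
Step 3: Original total amount = 34625
Step 4: Remaining total = 34625 - 6576 = 28049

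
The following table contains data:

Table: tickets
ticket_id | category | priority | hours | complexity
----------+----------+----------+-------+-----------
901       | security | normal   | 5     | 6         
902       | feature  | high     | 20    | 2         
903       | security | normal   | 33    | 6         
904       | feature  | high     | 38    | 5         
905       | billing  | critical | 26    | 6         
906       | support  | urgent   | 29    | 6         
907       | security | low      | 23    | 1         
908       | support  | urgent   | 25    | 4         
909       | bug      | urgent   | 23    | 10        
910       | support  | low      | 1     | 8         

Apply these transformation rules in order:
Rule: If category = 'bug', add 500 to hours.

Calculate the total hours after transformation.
723

Step 1: Count records where category = 'bug': 1
Step 2: Total bonus added: 1 × 500 = 500
Step 3: Original sum of hours: 223
Step 4: Final sum = 223 + 500 = 723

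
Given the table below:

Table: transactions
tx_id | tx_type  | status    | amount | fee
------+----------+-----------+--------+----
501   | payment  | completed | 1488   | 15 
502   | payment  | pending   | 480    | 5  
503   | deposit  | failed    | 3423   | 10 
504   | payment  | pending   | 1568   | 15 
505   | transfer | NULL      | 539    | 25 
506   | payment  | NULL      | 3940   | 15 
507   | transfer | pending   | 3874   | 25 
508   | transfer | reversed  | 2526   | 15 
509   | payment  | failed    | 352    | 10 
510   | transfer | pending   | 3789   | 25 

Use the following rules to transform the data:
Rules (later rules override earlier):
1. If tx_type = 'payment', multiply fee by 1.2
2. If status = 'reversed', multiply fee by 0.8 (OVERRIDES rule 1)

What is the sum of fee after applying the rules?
169.0

Step 1: Rule 2 takes priority for records with status = 'reversed'
  - 1 records: 15 × 0.8 = 12.0
Step 2: Rule 1 applies to remaining records with tx_type = 'payment'
  - 5 records: 60 × 1.2 = 72.0
Step 3: Other records unchanged: 85
Step 4: Final sum = 12.0 + 72.0 + 85 = 169.0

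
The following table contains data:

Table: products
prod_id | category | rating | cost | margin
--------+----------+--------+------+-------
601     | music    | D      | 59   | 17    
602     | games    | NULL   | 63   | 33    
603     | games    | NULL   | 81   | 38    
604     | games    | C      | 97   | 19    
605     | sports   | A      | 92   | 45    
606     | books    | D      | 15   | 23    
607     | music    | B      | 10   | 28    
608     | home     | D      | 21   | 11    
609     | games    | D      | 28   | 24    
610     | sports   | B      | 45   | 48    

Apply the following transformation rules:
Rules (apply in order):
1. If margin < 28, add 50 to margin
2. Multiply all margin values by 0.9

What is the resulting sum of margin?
482.4

Step 1: Apply Rule 1 - Add 50 to records with margin < 28
  - 5 records affected: 94 + (5 × 50) = 344
  - Unaffected records: 192
  - Sum after Rule 1: 536
Step 2: Apply Rule 2 - Multiply all by 0.9
  - 536 × 0.9 = 482.4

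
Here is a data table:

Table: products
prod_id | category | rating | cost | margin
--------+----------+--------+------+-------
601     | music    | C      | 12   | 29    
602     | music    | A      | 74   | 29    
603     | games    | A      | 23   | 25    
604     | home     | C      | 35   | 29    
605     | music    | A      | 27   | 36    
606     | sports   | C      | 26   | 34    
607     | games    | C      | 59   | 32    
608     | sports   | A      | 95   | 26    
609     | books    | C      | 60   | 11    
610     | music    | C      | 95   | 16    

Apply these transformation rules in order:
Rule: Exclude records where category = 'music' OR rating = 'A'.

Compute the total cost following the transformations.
180

Step 1: Find records where category = 'music' OR rating = 'A'
Step 2: 6 records match, summing to 326
Step 3: Original sum: 506
Step 4: Remaining sum = 506 - 326 = 180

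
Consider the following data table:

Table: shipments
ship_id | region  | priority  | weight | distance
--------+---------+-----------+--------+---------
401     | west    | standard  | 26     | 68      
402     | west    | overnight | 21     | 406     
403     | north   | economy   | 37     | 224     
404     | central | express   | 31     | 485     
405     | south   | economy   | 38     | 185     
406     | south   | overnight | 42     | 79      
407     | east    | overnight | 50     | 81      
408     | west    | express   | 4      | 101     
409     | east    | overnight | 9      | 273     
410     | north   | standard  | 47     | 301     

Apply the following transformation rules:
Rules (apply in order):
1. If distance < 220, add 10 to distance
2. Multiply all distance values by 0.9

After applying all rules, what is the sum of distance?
2027.7

Step 1: Apply Rule 1 - Add 10 to records with distance < 220
  - 5 records affected: 514 + (5 × 10) = 564
  - Unaffected records: 1689
  - Sum after Rule 1: 2253
Step 2: Apply Rule 2 - Multiply all by 0.9
  - 2253 × 0.9 = 2027.7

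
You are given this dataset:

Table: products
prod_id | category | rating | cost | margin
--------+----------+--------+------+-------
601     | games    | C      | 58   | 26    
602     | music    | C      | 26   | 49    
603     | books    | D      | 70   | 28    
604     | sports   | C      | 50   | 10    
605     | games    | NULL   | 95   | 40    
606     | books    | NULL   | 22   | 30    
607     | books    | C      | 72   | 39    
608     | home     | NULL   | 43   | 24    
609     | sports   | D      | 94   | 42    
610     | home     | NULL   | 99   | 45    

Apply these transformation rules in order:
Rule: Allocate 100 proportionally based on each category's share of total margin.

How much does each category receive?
books: 29.13, games: 19.82, home: 20.72, music: 14.71, sports: 15.62

Step 1: Calculate total margin = 333
Step 2: Calculate each category's proportion:
  books: 97/333 = 29.13% → 29.13
  games: 66/333 = 19.82% → 19.82
  home: 69/333 = 20.72% → 20.72
  music: 49/333 = 14.71% → 14.71
  sports: 52/333 = 15.62% → 15.62
Step 3: Verify: sum of allocations ≈ 100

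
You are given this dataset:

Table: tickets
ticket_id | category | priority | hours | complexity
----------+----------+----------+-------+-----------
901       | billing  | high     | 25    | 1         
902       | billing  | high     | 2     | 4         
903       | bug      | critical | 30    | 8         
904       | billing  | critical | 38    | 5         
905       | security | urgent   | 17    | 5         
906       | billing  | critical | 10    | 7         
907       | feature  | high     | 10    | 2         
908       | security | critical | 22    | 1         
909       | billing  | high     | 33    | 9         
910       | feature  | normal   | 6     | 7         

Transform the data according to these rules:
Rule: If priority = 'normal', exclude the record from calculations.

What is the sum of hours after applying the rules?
187

Step 1: Identify records where priority = 'normal'
Step 2: The excluded records sum to 6
Step 3: Original total hours = 193
Step 4: Remaining total = 193 - 6 = 187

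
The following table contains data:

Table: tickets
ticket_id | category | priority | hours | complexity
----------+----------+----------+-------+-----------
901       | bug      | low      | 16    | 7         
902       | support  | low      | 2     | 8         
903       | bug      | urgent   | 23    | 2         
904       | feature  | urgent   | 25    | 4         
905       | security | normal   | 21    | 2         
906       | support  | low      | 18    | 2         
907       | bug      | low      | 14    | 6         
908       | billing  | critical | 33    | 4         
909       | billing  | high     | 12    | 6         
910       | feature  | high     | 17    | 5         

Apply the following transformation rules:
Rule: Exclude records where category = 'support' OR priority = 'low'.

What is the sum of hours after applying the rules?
131

Step 1: Find records where category = 'support' OR priority = 'low'
Step 2: 4 records match, summing to 50
Step 3: Original sum: 181
Step 4: Remaining sum = 181 - 50 = 131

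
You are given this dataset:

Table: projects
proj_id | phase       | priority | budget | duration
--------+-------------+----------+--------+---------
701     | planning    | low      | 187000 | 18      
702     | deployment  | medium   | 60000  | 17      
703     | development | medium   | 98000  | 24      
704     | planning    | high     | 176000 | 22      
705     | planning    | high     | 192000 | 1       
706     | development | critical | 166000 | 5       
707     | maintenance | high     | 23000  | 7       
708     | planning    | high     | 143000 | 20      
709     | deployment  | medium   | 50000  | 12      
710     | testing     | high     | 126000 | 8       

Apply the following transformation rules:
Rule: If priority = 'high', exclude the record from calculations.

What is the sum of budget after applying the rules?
561000

Step 1: Identify records where priority = 'high'
Step 2: The excluded records sum to 660000
Step 3: Original total budget = 1221000
Step 4: Remaining total = 1221000 - 660000 = 561000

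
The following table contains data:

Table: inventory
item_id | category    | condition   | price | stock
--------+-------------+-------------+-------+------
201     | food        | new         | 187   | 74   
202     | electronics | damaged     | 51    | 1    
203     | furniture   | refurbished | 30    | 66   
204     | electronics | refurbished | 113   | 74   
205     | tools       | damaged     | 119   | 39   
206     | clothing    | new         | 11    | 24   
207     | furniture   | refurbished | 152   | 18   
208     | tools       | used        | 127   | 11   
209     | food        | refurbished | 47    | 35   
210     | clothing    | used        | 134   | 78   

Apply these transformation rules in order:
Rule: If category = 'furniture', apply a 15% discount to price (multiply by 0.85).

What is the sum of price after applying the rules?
943.7

Step 1: Records with category = 'furniture' have total price = 182
Step 2: Apply multiplier: 182 × 0.85 = 154.7
Step 3: Other records total: 789
Step 4: Final sum = 154.7 + 789 = 943.7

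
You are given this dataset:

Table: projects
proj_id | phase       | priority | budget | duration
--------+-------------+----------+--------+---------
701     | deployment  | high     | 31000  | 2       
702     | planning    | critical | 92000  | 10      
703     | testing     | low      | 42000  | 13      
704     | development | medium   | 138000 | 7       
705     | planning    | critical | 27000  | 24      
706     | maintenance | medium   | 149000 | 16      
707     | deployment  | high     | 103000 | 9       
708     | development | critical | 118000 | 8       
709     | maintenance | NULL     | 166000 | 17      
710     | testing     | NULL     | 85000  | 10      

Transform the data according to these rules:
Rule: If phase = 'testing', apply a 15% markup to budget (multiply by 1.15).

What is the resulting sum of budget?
970050.0

Step 1: Records with phase = 'testing' have total budget = 127000
Step 2: Apply multiplier: 127000 × 1.15 = 146050.0
Step 3: Other records total: 824000
Step 4: Final sum = 146050.0 + 824000 = 970050.0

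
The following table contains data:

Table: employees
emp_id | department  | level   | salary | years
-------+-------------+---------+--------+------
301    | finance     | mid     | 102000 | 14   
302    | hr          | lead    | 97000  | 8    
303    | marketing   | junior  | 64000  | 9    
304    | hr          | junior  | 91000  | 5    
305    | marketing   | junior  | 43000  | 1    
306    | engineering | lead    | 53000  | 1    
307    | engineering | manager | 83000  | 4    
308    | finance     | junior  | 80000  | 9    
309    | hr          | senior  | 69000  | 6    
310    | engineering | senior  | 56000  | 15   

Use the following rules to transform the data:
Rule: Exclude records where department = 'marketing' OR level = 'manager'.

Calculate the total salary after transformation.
548000

Step 1: Find records where department = 'marketing' OR level = 'manager'
Step 2: 3 records match, summing to 190000
Step 3: Original sum: 738000
Step 4: Remaining sum = 738000 - 190000 = 548000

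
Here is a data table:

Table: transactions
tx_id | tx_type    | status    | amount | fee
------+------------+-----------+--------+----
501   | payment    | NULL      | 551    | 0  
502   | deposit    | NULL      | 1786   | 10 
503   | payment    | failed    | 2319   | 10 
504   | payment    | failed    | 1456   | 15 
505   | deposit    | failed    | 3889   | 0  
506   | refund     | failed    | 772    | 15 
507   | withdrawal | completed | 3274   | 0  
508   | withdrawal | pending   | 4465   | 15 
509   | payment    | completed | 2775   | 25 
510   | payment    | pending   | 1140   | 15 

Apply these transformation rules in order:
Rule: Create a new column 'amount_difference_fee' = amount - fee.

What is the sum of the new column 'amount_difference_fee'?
22322

Step 1: For each record, compute amount - fee
Example calculations:
  551 - 0 = 551
  1786 - 10 = 1776
  2319 - 10 = 2309
  ...
Step 2: Sum all derived values
Step 3: Total = 22322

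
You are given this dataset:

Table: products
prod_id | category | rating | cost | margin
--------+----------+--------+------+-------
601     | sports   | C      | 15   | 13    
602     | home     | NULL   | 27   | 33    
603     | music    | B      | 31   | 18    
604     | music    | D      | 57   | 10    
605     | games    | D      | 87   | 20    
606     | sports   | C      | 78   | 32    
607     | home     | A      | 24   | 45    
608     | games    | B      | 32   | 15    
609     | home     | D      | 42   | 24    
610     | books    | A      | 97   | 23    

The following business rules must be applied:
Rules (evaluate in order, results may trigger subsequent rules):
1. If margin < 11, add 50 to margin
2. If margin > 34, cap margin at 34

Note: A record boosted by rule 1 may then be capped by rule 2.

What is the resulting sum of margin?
246

Step 1: Apply rule 1 to records with margin < 11
  - 1 records get bonus of 50
  - Of these, 1 records then exceed 34 and get capped
Step 2: Apply rule 2 to records with margin > 34
  - 1 records (original) are capped
Step 3: Calculate final sum = 246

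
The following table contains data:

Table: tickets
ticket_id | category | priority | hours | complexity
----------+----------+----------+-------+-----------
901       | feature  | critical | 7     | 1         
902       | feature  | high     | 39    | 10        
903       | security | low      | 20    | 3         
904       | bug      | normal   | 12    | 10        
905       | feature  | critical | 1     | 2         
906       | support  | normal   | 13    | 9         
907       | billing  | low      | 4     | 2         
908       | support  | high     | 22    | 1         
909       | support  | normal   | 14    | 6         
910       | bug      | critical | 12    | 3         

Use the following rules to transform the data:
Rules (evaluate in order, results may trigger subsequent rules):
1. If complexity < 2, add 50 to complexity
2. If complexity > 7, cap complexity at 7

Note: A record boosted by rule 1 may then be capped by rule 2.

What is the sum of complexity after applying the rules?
51

Step 1: Apply rule 1 to records with complexity < 2
  - 2 records get bonus of 50
  - Of these, 2 records then exceed 7 and get capped
Step 2: Apply rule 2 to records with complexity > 7
  - 3 records (original) are capped
Step 3: Calculate final sum = 51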